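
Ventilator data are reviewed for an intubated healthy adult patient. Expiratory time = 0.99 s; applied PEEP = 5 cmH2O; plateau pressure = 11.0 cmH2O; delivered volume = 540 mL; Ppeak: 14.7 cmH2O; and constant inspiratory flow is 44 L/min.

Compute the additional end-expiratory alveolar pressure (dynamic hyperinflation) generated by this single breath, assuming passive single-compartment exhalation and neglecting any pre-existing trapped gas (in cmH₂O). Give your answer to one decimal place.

0.7

Flow: 44 L/min ÷ 60 = 0.7333 L/s.
R = (PIP − Pplat)/V̇ = (14.7 − 11.0) / 0.7333 = 3.7/0.7333 = 5.046 cmH2O·s/L.
C = Vt/(Pplat − PEEP) = 540.0 / (11.0 − 5) = 540.0/6.0 = 90.0 mL/cmH2O.
τ = R × C = 5.046 × 0.09 L/cmH2O = 0.4541 s.
Fraction remaining = e^(−Te/τ) = e^(−0.99/0.4541) = 0.113; trapped volume = 540.0 × 0.113 = 61.02 mL.
Additional alveolar pressure from trapping ≈ V_trapped / C = 61.02 / 90.0 = 0.678 cmH2O.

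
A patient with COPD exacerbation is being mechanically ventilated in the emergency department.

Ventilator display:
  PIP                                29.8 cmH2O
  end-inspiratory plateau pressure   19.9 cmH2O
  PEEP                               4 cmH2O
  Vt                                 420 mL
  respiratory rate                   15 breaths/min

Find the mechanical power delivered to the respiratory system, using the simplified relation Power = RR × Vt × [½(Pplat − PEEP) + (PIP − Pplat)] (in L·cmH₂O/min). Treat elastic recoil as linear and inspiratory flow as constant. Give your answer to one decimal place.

112.5

Per-breath work = Vt × [½(Pplat−PEEP) + (PIP−Pplat)] = 0.420 × [0.5×15.9 + 9.9] = 0.420 × 17.85 = 7.497 L·cmH2O.
Power = 15 × 7.497 = 112.46 L·cmH2O/min.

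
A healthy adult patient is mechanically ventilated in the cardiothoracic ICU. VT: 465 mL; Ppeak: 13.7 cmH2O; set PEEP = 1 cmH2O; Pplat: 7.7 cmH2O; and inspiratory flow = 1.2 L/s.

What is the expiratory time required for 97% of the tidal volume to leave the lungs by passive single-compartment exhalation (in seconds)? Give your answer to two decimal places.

R = (PIP − Pplat)/V̇ = (13.7 − 7.7) / 1.2 = 6.0/1.2 = 5.0 cmH2O·s/L.
C = Vt/(Pplat − PEEP) = 465.0 / (7.7 − 1) = 465.0/6.7 = 69.403 mL/cmH2O.
τ = R × C = 5.0 × 0.0694 L/cmH2O = 0.347 s.
t = −τ·ln(1 − 0.97) = −0.347·ln(0.03) = 1.217 s.

1.22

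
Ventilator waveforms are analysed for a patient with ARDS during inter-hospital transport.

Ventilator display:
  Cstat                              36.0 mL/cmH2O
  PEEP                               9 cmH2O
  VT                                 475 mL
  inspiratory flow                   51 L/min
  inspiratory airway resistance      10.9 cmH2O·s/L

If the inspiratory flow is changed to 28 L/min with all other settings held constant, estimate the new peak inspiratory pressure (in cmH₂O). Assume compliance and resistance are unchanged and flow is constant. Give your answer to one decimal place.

27.3

Flow: 51 L/min ÷ 60 = 0.85 L/s.
New flow: 28 L/min ÷ 60 = 0.4667 L/s.
PIP = Vt/C + R·V̇ + PEEP (constant-flow equation of motion).
Only the resistive term changes: ΔPIP = R × ΔV̇ = 10.9 × (0.4667 − 0.85) = 10.9 × -0.3833 = -4.178 cmH2O.
Original PIP = 475/36.0 + 10.9×0.85 + 9 = 31.459 cmH2O; new PIP = 31.459 + (-4.178) = 27.281 cmH2O.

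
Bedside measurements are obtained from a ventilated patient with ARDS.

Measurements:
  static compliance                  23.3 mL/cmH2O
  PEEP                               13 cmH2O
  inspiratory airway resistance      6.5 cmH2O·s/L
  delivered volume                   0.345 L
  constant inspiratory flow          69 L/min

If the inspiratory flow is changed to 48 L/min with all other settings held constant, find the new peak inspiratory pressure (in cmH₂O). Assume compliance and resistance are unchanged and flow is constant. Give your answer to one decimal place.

33.0

Flow: 69 L/min ÷ 60 = 1.15 L/s.
New flow: 48 L/min ÷ 60 = 0.8 L/s.
PIP = Vt/C + R·V̇ + PEEP (constant-flow equation of motion).
Only the resistive term changes: ΔPIP = R × ΔV̇ = 6.5 × (0.8 − 1.15) = 6.5 × -0.35 = -2.275 cmH2O.
Original PIP = 345/23.3 + 6.5×1.15 + 13 = 35.282 cmH2O; new PIP = 35.282 + (-2.275) = 33.007 cmH2O.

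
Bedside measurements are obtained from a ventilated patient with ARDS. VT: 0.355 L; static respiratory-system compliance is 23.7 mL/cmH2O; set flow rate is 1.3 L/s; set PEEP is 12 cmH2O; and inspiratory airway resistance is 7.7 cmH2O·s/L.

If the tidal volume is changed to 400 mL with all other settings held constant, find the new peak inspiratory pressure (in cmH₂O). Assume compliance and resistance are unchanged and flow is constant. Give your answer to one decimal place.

PIP = Vt/C + R·V̇ + PEEP (constant-flow equation of motion).
Only the elastic term changes: ΔPIP = ΔVt / C = (400 − 355) / 23.7 = 1.899 cmH2O.
Original PIP = 355/23.7 + 7.7×1.3 + 12 = 36.989 cmH2O; new PIP = 36.989 + (1.899) = 38.888 cmH2O.

38.9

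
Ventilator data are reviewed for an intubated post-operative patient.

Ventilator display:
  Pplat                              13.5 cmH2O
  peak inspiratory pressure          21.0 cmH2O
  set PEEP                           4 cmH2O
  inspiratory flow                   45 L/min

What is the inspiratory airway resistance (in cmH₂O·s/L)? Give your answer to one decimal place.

Flow: 45 L/min ÷ 60 = 0.75 L/s.
Raw = (PIP − Pplat) / flow = (21.0 − 13.5) / 0.75 = 7.5 / 0.75 = 10.0 cmH2O·s/L.

10.0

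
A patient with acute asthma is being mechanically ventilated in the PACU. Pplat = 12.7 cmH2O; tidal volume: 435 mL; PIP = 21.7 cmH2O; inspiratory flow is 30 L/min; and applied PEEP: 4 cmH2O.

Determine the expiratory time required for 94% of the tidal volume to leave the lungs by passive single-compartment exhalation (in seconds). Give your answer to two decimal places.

Flow: 30 L/min ÷ 60 = 0.5 L/s.
R = (PIP − Pplat)/V̇ = (21.7 − 12.7) / 0.5 = 9.0/0.5 = 18.0 cmH2O·s/L.
C = Vt/(Pplat − PEEP) = 435.0 / (12.7 − 4) = 435.0/8.7 = 50.0 mL/cmH2O.
τ = R × C = 18.0 × 0.05 L/cmH2O = 0.9 s.
t = −τ·ln(1 − 0.94) = −0.9·ln(0.06) = 2.532 s.

2.53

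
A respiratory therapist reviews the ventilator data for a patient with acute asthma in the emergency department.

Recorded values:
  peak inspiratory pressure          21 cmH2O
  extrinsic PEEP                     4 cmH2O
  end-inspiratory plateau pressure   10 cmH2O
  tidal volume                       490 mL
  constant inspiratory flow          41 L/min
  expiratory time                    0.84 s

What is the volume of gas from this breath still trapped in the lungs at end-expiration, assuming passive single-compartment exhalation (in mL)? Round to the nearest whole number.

Flow: 41 L/min ÷ 60 = 0.6833 L/s.
R = (PIP − Pplat)/V̇ = (21 − 10) / 0.6833 = 11.0/0.6833 = 16.098 cmH2O·s/L.
C = Vt/(Pplat − PEEP) = 490.0 / (10 − 4) = 490.0/6.0 = 81.667 mL/cmH2O.
τ = R × C = 16.098 × 0.08167 L/cmH2O = 1.315 s.
Fraction remaining = e^(−Te/τ) = e^(−0.84/1.315) = 0.5279.
Trapped volume = 490.0 × 0.5279 = 258.67 mL.

259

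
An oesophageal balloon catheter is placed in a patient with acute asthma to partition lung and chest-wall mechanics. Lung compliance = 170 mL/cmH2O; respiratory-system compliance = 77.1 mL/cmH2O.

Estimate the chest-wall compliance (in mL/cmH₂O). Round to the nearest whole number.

1/Ccw = 1/Crs − 1/CL.
1/Ccw = 1/77.1 − 1/170 = 0.007088.
Ccw = 141.08 mL/cmH2O.

141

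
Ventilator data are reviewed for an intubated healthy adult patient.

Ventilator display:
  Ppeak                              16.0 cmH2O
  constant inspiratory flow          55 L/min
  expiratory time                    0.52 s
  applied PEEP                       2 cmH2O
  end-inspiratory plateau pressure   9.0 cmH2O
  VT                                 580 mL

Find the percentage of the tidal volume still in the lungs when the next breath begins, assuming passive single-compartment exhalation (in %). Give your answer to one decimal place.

44.0

Flow: 55 L/min ÷ 60 = 0.9167 L/s.
R = (PIP − Pplat)/V̇ = (16.0 − 9.0) / 0.9167 = 7.0/0.9167 = 7.636 cmH2O·s/L.
C = Vt/(Pplat − PEEP) = 580.0 / (9.0 − 2) = 580.0/7.0 = 82.857 mL/cmH2O.
τ = R × C = 7.636 × 0.08286 L/cmH2O = 0.6327 s.
Fraction remaining at end-expiration = e^(−Te/τ) = e^(−0.52/0.6327) = 0.4396 → 43.96%.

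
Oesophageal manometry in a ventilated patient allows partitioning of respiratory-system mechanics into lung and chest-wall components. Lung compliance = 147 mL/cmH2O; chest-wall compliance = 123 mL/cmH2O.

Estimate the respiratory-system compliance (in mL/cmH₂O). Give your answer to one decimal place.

67.0

Lung and chest wall are elastances in series: 1/Crs = 1/CL + 1/Ccw.
1/Crs = 1/147 + 1/123 = 0.01493.
Crs = 66.979 mL/cmH2O.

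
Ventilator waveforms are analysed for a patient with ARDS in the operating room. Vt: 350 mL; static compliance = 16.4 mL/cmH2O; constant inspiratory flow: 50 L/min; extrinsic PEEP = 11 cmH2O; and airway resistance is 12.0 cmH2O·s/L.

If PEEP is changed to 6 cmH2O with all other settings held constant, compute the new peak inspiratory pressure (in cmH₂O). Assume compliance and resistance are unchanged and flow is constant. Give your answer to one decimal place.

37.3

Flow: 50 L/min ÷ 60 = 0.8333 L/s.
PIP = Vt/C + R·V̇ + PEEP (constant-flow equation of motion).
Only the baseline term changes: ΔPIP = ΔPEEP = 6 − 11 = -5.0 cmH2O.
Original PIP = 350/16.4 + 12.0×0.8333 + 11 = 42.341 cmH2O; new PIP = 42.341 + (-5.0) = 37.341 cmH2O.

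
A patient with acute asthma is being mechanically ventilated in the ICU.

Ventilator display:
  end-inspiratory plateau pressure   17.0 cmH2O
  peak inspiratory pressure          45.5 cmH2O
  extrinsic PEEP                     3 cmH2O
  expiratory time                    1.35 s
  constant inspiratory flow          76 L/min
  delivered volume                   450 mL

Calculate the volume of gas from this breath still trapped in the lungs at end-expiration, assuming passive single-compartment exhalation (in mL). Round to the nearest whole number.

70

Flow: 76 L/min ÷ 60 = 1.2667 L/s.
R = (PIP − Pplat)/V̇ = (45.5 − 17.0) / 1.2667 = 28.5/1.2667 = 22.499 cmH2O·s/L.
C = Vt/(Pplat − PEEP) = 450.0 / (17.0 − 3) = 450.0/14.0 = 32.143 mL/cmH2O.
τ = R × C = 22.499 × 0.03214 L/cmH2O = 0.7231 s.
Fraction remaining = e^(−Te/τ) = e^(−1.35/0.7231) = 0.1546.
Trapped volume = 450.0 × 0.1546 = 69.57 mL.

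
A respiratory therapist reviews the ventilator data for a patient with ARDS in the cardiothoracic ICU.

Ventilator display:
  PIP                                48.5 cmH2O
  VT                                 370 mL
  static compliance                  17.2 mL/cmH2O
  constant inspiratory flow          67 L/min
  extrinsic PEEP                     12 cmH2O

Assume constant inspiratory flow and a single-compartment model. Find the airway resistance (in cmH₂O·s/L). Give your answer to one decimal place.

13.4

Flow: 67 L/min ÷ 60 = 1.1167 L/s.
Equation of motion (constant flow): PIP = Vt/C + R·V̇ + PEEP.
R·V̇ = PIP − Vt/C − PEEP = 48.5 − 370/17.2 − 12 = 48.5 − 21.512 − 12 = 14.988 cmH2O.
R = 14.988 / 1.1167 = 13.422 cmH2O·s/L.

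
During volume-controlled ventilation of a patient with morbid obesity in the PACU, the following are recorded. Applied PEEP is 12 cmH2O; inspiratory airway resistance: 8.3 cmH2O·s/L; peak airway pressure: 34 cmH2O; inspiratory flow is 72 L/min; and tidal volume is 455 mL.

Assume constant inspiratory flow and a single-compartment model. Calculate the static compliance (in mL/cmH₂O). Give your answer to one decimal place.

37.8

Flow: 72 L/min ÷ 60 = 1.2 L/s.
Equation of motion (constant flow): PIP = Vt/C + R·V̇ + PEEP.
Vt/C = PIP − R·V̇ − PEEP = 34 − 8.3×1.2 − 12 = 34 − 9.96 − 12 = 12.04 cmH2O.
C = Vt / 12.04 = 455 / 12.04 = 37.791 mL/cmH2O.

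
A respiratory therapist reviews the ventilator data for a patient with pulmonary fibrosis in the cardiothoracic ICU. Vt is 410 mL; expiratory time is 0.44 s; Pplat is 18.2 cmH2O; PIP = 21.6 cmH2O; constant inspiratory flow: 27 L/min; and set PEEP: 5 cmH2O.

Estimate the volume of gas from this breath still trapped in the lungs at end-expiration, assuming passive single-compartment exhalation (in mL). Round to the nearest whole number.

63

Flow: 27 L/min ÷ 60 = 0.45 L/s.
R = (PIP − Pplat)/V̇ = (21.6 − 18.2) / 0.45 = 3.4/0.45 = 7.556 cmH2O·s/L.
C = Vt/(Pplat − PEEP) = 410.0 / (18.2 − 5) = 410.0/13.2 = 31.061 mL/cmH2O.
τ = R × C = 7.556 × 0.03106 L/cmH2O = 0.2347 s.
Fraction remaining = e^(−Te/τ) = e^(−0.44/0.2347) = 0.1534.
Trapped volume = 410.0 × 0.1534 = 62.894 mL.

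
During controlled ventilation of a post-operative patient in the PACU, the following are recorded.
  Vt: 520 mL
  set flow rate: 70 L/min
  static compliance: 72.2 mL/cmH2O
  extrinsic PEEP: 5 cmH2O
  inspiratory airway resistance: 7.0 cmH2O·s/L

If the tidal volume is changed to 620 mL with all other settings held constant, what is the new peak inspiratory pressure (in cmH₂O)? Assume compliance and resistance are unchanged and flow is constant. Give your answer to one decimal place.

21.8

Flow: 70 L/min ÷ 60 = 1.1667 L/s.
PIP = Vt/C + R·V̇ + PEEP (constant-flow equation of motion).
Only the elastic term changes: ΔPIP = ΔVt / C = (620 − 520) / 72.2 = 1.385 cmH2O.
Original PIP = 520/72.2 + 7.0×1.1667 + 5 = 20.369 cmH2O; new PIP = 20.369 + (1.385) = 21.754 cmH2O.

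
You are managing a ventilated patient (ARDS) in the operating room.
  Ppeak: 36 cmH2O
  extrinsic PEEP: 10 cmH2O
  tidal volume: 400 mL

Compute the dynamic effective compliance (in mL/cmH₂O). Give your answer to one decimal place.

Dynamic compliance = Vt / (PIP − PEEP) = 400 / (36 − 10) = 400 / 26.0 = 15.385 mL/cmH2O.

15.4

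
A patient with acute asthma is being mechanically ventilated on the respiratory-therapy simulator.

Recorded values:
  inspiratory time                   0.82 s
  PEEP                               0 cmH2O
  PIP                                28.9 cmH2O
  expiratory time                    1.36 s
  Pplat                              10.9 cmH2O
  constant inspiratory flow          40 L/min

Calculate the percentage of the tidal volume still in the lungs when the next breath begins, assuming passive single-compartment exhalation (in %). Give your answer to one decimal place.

Flow: 40 L/min ÷ 60 = 0.6667 L/s.
Vt = flow × Ti = 0.6667 L/s × 0.82 s × 1000 mL/L = 546.69 mL.
R = (PIP − Pplat)/V̇ = (28.9 − 10.9) / 0.6667 = 18.0/0.6667 = 26.999 cmH2O·s/L.
C = Vt/(Pplat − PEEP) = 546.69 / (10.9 − 0) = 546.69/10.9 = 50.155 mL/cmH2O.
τ = R × C = 26.999 × 0.05016 L/cmH2O = 1.354 s.
Fraction remaining at end-expiration = e^(−Te/τ) = e^(−1.36/1.354) = 0.3663 → 36.63%.

36.6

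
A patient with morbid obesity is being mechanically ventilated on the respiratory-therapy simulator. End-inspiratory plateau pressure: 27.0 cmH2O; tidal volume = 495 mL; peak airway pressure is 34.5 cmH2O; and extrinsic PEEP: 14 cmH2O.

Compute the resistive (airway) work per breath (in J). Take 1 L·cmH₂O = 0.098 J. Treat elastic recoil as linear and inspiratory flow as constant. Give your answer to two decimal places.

With constant inspiratory flow the resistive pressure is constant at PIP − Pplat = 34.5 − 27.0 = 7.5 cmH2O, so resistive work = 7.5 × 0.495 = 3.713 L·cmH2O.
× 0.098 J/(L·cmH2O) → 0.3639 J.

0.36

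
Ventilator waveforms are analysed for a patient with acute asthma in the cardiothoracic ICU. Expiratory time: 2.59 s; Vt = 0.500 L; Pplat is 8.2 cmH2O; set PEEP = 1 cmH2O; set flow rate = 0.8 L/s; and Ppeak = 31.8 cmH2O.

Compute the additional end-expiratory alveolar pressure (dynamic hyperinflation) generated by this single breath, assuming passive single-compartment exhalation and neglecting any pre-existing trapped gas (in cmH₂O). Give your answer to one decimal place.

R = (PIP − Pplat)/V̇ = (31.8 − 8.2) / 0.8 = 23.6/0.8 = 29.5 cmH2O·s/L.
C = Vt/(Pplat − PEEP) = 500.0 / (8.2 − 1) = 500.0/7.2 = 69.444 mL/cmH2O.
τ = R × C = 29.5 × 0.06944 L/cmH2O = 2.048 s.
Fraction remaining = e^(−Te/τ) = e^(−2.59/2.048) = 0.2823; trapped volume = 500.0 × 0.2823 = 141.15 mL.
Additional alveolar pressure from trapping ≈ V_trapped / C = 141.15 / 69.444 = 2.033 cmH2O.

2.0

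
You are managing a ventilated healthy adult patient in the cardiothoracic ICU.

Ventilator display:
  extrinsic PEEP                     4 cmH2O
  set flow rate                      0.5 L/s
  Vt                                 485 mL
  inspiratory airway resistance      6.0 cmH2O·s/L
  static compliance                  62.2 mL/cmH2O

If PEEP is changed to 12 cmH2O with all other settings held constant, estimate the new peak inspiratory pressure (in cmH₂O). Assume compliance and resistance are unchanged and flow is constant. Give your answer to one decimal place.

22.8

PIP = Vt/C + R·V̇ + PEEP (constant-flow equation of motion).
Only the baseline term changes: ΔPIP = ΔPEEP = 12 − 4 = 8.0 cmH2O.
Original PIP = 485/62.2 + 6.0×0.5 + 4 = 14.797 cmH2O; new PIP = 14.797 + (8.0) = 22.797 cmH2O.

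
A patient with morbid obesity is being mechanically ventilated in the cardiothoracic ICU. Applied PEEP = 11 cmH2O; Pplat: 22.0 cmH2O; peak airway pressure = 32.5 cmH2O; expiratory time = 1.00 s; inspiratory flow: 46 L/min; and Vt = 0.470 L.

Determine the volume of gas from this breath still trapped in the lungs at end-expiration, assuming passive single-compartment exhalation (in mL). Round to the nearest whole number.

85

Flow: 46 L/min ÷ 60 = 0.7667 L/s.
R = (PIP − Pplat)/V̇ = (32.5 − 22.0) / 0.7667 = 10.5/0.7667 = 13.695 cmH2O·s/L.
C = Vt/(Pplat − PEEP) = 470.0 / (22.0 − 11) = 470.0/11.0 = 42.727 mL/cmH2O.
τ = R × C = 13.695 × 0.04273 L/cmH2O = 0.5852 s.
Fraction remaining = e^(−Te/τ) = e^(−1.00/0.5852) = 0.1811.
Trapped volume = 470.0 × 0.1811 = 85.117 mL.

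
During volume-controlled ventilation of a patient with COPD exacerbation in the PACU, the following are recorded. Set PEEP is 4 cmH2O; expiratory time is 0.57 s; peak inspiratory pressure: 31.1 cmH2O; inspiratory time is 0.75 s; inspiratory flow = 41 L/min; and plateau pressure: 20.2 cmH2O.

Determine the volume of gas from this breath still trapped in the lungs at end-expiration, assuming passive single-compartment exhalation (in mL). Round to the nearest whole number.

166

Flow: 41 L/min ÷ 60 = 0.6833 L/s.
Vt = flow × Ti = 0.6833 L/s × 0.75 s × 1000 mL/L = 512.48 mL.
R = (PIP − Pplat)/V̇ = (31.1 − 20.2) / 0.6833 = 10.9/0.6833 = 15.952 cmH2O·s/L.
C = Vt/(Pplat − PEEP) = 512.48 / (20.2 − 4) = 512.48/16.2 = 31.635 mL/cmH2O.
τ = R × C = 15.952 × 0.03164 L/cmH2O = 0.5047 s.
Fraction remaining = e^(−Te/τ) = e^(−0.57/0.5047) = 0.3232.
Trapped volume = 512.48 × 0.3232 = 165.63 mL.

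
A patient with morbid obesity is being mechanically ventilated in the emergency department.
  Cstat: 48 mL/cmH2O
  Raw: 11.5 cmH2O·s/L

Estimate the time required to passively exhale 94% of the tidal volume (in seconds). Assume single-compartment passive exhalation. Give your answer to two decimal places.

1.55

τ = R × C = 11.5 × 48 mL/cmH2O = 11.5 × 0.048 L/cmH2O = 0.552 s.
Exhaled fraction f = 1 − e^(−t/τ) → t = −τ·ln(1 − f) = −0.552·ln(0.06) = 1.553 s.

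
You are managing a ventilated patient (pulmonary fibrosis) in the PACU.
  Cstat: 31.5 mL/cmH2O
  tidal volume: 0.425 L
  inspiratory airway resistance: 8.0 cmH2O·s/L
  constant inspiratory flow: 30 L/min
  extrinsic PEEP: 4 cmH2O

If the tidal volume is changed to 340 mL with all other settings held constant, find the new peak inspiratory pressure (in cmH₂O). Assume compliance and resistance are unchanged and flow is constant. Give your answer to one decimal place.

18.8

Flow: 30 L/min ÷ 60 = 0.5 L/s.
PIP = Vt/C + R·V̇ + PEEP (constant-flow equation of motion).
Only the elastic term changes: ΔPIP = ΔVt / C = (340 − 425) / 31.5 = -2.698 cmH2O.
Original PIP = 425/31.5 + 8.0×0.5 + 4 = 21.492 cmH2O; new PIP = 21.492 + (-2.698) = 18.794 cmH2O.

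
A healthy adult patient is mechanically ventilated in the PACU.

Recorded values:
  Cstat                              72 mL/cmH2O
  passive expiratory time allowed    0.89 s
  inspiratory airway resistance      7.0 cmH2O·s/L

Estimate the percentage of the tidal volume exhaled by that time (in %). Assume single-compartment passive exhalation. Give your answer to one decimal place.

82.9

τ = R × C = 7.0 × 72 mL/cmH2O = 7.0 × 0.072 L/cmH2O = 0.504 s.
Passive exhalation: V(t)/V₀ = e^(−t/τ) = e^(−0.89/0.504) = 0.171.
Fraction exhaled = 1 − 0.171 = 0.829 → 82.9%.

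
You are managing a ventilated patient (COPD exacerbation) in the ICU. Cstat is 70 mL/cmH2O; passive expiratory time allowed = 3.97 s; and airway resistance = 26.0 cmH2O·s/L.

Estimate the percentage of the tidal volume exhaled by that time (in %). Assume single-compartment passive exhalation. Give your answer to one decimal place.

τ = R × C = 26.0 × 70 mL/cmH2O = 26.0 × 0.070 L/cmH2O = 1.82 s.
Passive exhalation: V(t)/V₀ = e^(−t/τ) = e^(−3.97/1.82) = 0.1129.
Fraction exhaled = 1 − 0.1129 = 0.8871 → 88.71%.

88.7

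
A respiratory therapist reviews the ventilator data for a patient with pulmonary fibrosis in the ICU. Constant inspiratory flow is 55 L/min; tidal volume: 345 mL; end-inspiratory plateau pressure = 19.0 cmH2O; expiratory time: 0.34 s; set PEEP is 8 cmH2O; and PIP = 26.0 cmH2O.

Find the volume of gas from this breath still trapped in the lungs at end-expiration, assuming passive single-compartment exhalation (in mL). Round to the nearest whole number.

Flow: 55 L/min ÷ 60 = 0.9167 L/s.
R = (PIP − Pplat)/V̇ = (26.0 − 19.0) / 0.9167 = 7.0/0.9167 = 7.636 cmH2O·s/L.
C = Vt/(Pplat − PEEP) = 345.0 / (19.0 − 8) = 345.0/11.0 = 31.364 mL/cmH2O.
τ = R × C = 7.636 × 0.03136 L/cmH2O = 0.2395 s.
Fraction remaining = e^(−Te/τ) = e^(−0.34/0.2395) = 0.2418.
Trapped volume = 345.0 × 0.2418 = 83.421 mL.

83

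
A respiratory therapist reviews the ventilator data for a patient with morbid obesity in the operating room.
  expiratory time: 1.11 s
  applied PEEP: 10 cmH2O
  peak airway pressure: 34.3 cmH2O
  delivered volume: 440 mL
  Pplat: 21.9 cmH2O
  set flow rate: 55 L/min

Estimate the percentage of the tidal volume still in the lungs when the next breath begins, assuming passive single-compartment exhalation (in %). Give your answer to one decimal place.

Flow: 55 L/min ÷ 60 = 0.9167 L/s.
R = (PIP − Pplat)/V̇ = (34.3 − 21.9) / 0.9167 = 12.4/0.9167 = 13.527 cmH2O·s/L.
C = Vt/(Pplat − PEEP) = 440.0 / (21.9 − 10) = 440.0/11.9 = 36.975 mL/cmH2O.
τ = R × C = 13.527 × 0.03698 L/cmH2O = 0.5002 s.
Fraction remaining at end-expiration = e^(−Te/τ) = e^(−1.11/0.5002) = 0.1087 → 10.87%.

10.9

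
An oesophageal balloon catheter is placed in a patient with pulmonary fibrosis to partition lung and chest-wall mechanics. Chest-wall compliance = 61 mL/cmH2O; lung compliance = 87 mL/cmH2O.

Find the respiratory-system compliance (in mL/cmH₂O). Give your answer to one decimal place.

Lung and chest wall are elastances in series: 1/Crs = 1/CL + 1/Ccw.
1/Crs = 1/87 + 1/61 = 0.02789.
Crs = 35.855 mL/cmH2O.

35.9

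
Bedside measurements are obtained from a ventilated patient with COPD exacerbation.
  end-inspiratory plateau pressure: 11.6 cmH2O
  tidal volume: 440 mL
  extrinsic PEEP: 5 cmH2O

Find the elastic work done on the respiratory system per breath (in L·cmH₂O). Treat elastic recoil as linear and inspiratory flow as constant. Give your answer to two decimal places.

1.45

Elastic work ≈ ½ × (Pplat − PEEP) × Vt = 0.5 × (11.6 − 5) × 0.440 L = 0.5 × 6.6 × 0.440 = 1.452 L·cmH2O.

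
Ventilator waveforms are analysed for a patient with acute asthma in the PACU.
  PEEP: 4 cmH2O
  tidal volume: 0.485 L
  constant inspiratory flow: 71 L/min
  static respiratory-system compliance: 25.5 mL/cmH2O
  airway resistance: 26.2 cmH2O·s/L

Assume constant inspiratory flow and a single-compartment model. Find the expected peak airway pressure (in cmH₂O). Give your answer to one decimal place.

54.0

Flow: 71 L/min ÷ 60 = 1.1833 L/s.
Equation of motion (constant flow): PIP = Vt/C + R·V̇ + PEEP.
PIP = 485/25.5 + 26.2×1.1833 + 4 = 19.02 + 31.002 + 4 = 54.022 cmH2O.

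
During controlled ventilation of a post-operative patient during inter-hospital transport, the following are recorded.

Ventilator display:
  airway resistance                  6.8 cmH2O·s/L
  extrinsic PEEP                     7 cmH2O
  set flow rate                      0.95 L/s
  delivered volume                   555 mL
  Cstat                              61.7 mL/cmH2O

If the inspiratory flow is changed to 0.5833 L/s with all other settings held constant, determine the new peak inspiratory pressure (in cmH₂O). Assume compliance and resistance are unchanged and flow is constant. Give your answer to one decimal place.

20.0

PIP = Vt/C + R·V̇ + PEEP (constant-flow equation of motion).
Only the resistive term changes: ΔPIP = R × ΔV̇ = 6.8 × (0.5833 − 0.95) = 6.8 × -0.3667 = -2.494 cmH2O.
Original PIP = 555/61.7 + 6.8×0.95 + 7 = 22.455 cmH2O; new PIP = 22.455 + (-2.494) = 19.961 cmH2O.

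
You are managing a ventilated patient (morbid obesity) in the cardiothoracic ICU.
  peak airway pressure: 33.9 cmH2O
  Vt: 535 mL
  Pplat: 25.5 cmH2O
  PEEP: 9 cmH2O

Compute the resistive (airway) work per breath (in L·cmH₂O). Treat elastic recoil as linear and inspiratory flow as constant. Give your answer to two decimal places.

With constant inspiratory flow the resistive pressure is constant at PIP − Pplat = 33.9 − 25.5 = 8.4 cmH2O, so resistive work = 8.4 × 0.535 = 4.494 L·cmH2O.

4.49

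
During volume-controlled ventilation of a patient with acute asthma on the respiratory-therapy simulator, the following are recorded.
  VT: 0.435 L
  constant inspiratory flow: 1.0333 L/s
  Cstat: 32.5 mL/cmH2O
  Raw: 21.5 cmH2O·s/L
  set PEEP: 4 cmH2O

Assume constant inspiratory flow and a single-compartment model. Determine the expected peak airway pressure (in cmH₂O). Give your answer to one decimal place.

Equation of motion (constant flow): PIP = Vt/C + R·V̇ + PEEP.
PIP = 435/32.5 + 21.5×1.0333 + 4 = 13.385 + 22.216 + 4 = 39.601 cmH2O.

39.6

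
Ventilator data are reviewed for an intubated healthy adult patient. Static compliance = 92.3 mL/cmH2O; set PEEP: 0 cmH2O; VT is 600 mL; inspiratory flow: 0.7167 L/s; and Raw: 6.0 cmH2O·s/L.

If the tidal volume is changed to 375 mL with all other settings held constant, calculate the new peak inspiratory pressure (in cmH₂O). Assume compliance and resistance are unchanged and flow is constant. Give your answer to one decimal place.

8.4

PIP = Vt/C + R·V̇ + PEEP (constant-flow equation of motion).
Only the elastic term changes: ΔPIP = ΔVt / C = (375 − 600) / 92.3 = -2.438 cmH2O.
Original PIP = 600/92.3 + 6.0×0.7167 + 0 = 10.801 cmH2O; new PIP = 10.801 + (-2.438) = 8.363 cmH2O.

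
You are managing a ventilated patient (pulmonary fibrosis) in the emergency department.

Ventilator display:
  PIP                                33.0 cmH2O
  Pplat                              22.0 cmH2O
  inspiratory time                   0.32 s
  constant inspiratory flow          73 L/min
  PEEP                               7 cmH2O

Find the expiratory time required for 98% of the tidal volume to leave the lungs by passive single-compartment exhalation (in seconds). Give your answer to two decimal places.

0.92

Flow: 73 L/min ÷ 60 = 1.2167 L/s.
Vt = flow × Ti = 1.2167 L/s × 0.32 s × 1000 mL/L = 389.34 mL.
R = (PIP − Pplat)/V̇ = (33.0 − 22.0) / 1.2167 = 11.0/1.2167 = 9.041 cmH2O·s/L.
C = Vt/(Pplat − PEEP) = 389.34 / (22.0 − 7) = 389.34/15.0 = 25.956 mL/cmH2O.
τ = R × C = 9.041 × 0.02596 L/cmH2O = 0.2347 s.
t = −τ·ln(1 − 0.98) = −0.2347·ln(0.02) = 0.9182 s.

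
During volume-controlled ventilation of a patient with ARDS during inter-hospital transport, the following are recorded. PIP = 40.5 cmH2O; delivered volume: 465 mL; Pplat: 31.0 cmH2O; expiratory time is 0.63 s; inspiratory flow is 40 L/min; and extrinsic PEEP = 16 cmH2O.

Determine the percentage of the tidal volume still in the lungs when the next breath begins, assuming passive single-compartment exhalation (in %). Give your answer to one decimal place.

Flow: 40 L/min ÷ 60 = 0.6667 L/s.
R = (PIP − Pplat)/V̇ = (40.5 − 31.0) / 0.6667 = 9.5/0.6667 = 14.249 cmH2O·s/L.
C = Vt/(Pplat − PEEP) = 465.0 / (31.0 − 16) = 465.0/15.0 = 31.0 mL/cmH2O.
τ = R × C = 14.249 × 0.031 L/cmH2O = 0.4417 s.
Fraction remaining at end-expiration = e^(−Te/τ) = e^(−0.63/0.4417) = 0.2402 → 24.02%.

24.0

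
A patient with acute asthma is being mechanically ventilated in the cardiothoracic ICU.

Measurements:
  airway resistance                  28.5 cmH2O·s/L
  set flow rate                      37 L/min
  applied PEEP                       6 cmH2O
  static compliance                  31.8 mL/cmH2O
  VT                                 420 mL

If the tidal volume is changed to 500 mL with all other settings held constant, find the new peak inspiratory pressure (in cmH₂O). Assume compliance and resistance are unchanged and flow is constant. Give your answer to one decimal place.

39.3

Flow: 37 L/min ÷ 60 = 0.6167 L/s.
PIP = Vt/C + R·V̇ + PEEP (constant-flow equation of motion).
Only the elastic term changes: ΔPIP = ΔVt / C = (500 − 420) / 31.8 = 2.516 cmH2O.
Original PIP = 420/31.8 + 28.5×0.6167 + 6 = 36.783 cmH2O; new PIP = 36.783 + (2.516) = 39.299 cmH2O.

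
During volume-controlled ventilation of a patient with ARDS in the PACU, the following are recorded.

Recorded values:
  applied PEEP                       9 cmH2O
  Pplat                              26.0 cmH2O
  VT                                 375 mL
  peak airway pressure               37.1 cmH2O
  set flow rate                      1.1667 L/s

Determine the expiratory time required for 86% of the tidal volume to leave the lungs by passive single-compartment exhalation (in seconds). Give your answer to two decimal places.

R = (PIP − Pplat)/V̇ = (37.1 − 26.0) / 1.1667 = 11.1/1.1667 = 9.514 cmH2O·s/L.
C = Vt/(Pplat − PEEP) = 375.0 / (26.0 − 9) = 375.0/17.0 = 22.059 mL/cmH2O.
τ = R × C = 9.514 × 0.02206 L/cmH2O = 0.2099 s.
t = −τ·ln(1 − 0.86) = −0.2099·ln(0.14) = 0.4127 s.

0.41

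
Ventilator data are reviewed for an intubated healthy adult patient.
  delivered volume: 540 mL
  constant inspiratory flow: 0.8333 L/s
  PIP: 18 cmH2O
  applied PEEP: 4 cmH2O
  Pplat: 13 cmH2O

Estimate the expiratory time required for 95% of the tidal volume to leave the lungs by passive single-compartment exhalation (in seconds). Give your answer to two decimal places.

R = (PIP − Pplat)/V̇ = (18 − 13) / 0.8333 = 5.0/0.8333 = 6.0 cmH2O·s/L.
C = Vt/(Pplat − PEEP) = 540.0 / (13 − 4) = 540.0/9.0 = 60.0 mL/cmH2O.
τ = R × C = 6.0 × 0.06 L/cmH2O = 0.36 s.
t = −τ·ln(1 − 0.95) = −0.36·ln(0.05) = 1.078 s.

1.08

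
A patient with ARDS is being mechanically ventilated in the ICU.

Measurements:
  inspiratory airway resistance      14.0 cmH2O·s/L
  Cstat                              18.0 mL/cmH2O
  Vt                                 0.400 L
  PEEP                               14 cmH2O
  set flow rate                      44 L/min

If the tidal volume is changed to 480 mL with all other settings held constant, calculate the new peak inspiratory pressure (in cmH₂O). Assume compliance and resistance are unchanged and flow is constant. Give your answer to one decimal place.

50.9

Flow: 44 L/min ÷ 60 = 0.7333 L/s.
PIP = Vt/C + R·V̇ + PEEP (constant-flow equation of motion).
Only the elastic term changes: ΔPIP = ΔVt / C = (480 − 400) / 18.0 = 4.444 cmH2O.
Original PIP = 400/18.0 + 14.0×0.7333 + 14 = 46.488 cmH2O; new PIP = 46.488 + (4.444) = 50.932 cmH2O.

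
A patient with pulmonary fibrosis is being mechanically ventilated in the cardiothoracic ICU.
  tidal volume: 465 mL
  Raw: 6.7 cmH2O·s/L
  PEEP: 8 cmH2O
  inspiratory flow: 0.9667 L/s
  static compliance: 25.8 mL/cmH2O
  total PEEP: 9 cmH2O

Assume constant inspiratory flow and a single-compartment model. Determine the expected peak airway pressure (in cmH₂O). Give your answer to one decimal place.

Total PEEP = 9 cmH2O (set 8 + intrinsic 1); this is the baseline alveolar pressure.
Equation of motion (constant flow): PIP = Vt/C + R·V̇ + PEEP.
PIP = 465/25.8 + 6.7×0.9667 + 9 = 18.023 + 6.477 + 9 = 33.5 cmH2O.

33.5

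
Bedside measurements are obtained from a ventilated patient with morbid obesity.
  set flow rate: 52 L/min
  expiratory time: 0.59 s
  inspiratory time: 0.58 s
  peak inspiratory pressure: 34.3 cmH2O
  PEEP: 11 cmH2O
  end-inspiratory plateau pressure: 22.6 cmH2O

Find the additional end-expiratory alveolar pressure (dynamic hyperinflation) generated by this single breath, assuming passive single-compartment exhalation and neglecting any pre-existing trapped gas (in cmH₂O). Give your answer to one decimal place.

Flow: 52 L/min ÷ 60 = 0.8667 L/s.
Vt = flow × Ti = 0.8667 L/s × 0.58 s × 1000 mL/L = 502.69 mL.
R = (PIP − Pplat)/V̇ = (34.3 − 22.6) / 0.8667 = 11.7/0.8667 = 13.499 cmH2O·s/L.
C = Vt/(Pplat − PEEP) = 502.69 / (22.6 − 11) = 502.69/11.6 = 43.335 mL/cmH2O.
τ = R × C = 13.499 × 0.04334 L/cmH2O = 0.585 s.
Fraction remaining = e^(−Te/τ) = e^(−0.59/0.585) = 0.3647; trapped volume = 502.69 × 0.3647 = 183.33 mL.
Additional alveolar pressure from trapping ≈ V_trapped / C = 183.33 / 43.335 = 4.231 cmH2O.

4.2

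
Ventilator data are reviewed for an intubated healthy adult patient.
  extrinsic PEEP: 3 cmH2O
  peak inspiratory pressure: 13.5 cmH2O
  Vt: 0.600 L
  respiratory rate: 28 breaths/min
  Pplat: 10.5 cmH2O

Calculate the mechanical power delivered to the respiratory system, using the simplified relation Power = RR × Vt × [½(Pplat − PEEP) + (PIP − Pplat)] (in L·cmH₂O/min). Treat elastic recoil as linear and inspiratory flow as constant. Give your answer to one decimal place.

113.4

Per-breath work = Vt × [½(Pplat−PEEP) + (PIP−Pplat)] = 0.600 × [0.5×7.5 + 3.0] = 0.600 × 6.75 = 4.05 L·cmH2O.
Power = 28 × 4.05 = 113.4 L·cmH2O/min.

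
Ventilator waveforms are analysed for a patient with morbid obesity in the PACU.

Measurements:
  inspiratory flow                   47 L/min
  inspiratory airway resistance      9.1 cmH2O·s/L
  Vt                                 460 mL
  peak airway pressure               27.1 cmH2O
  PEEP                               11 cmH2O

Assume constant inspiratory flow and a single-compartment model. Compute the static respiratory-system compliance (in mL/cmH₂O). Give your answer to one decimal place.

Flow: 47 L/min ÷ 60 = 0.7833 L/s.
Equation of motion (constant flow): PIP = Vt/C + R·V̇ + PEEP.
Vt/C = PIP − R·V̇ − PEEP = 27.1 − 9.1×0.7833 − 11 = 27.1 − 7.128 − 11 = 8.972 cmH2O.
C = Vt / 8.972 = 460 / 8.972 = 51.271 mL/cmH2O.

51.3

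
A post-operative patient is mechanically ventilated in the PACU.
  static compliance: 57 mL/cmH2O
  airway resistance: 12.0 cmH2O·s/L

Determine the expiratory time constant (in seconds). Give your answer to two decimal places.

τ = R × C = 12.0 × 57 mL/cmH2O = 12.0 × 0.057 L/cmH2O = 0.684 s.

0.68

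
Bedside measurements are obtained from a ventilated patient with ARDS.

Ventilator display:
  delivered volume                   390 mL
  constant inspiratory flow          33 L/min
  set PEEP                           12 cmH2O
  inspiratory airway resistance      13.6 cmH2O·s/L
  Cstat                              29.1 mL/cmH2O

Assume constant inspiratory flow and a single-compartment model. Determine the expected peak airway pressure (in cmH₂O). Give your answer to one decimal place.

Flow: 33 L/min ÷ 60 = 0.55 L/s.
Equation of motion (constant flow): PIP = Vt/C + R·V̇ + PEEP.
PIP = 390/29.1 + 13.6×0.55 + 12 = 13.402 + 7.48 + 12 = 32.882 cmH2O.

32.9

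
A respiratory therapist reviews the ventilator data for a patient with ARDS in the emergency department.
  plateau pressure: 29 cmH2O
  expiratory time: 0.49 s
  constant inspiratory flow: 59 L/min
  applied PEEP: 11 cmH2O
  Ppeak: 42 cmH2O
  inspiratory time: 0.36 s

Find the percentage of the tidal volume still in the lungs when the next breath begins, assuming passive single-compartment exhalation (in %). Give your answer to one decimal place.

Flow: 59 L/min ÷ 60 = 0.9833 L/s.
Vt = flow × Ti = 0.9833 L/s × 0.36 s × 1000 mL/L = 353.99 mL.
R = (PIP − Pplat)/V̇ = (42 − 29) / 0.9833 = 13.0/0.9833 = 13.221 cmH2O·s/L.
C = Vt/(Pplat − PEEP) = 353.99 / (29 − 11) = 353.99/18.0 = 19.666 mL/cmH2O.
τ = R × C = 13.221 × 0.01967 L/cmH2O = 0.2601 s.
Fraction remaining at end-expiration = e^(−Te/τ) = e^(−0.49/0.2601) = 0.152 → 15.2%.

15.2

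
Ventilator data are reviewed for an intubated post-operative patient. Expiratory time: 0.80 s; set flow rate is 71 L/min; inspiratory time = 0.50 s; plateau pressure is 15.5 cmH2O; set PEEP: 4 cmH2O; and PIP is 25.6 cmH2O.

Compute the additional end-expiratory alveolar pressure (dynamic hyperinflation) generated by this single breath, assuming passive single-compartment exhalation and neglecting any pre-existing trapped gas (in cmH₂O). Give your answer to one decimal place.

1.9

Flow: 71 L/min ÷ 60 = 1.1833 L/s.
Vt = flow × Ti = 1.1833 L/s × 0.50 s × 1000 mL/L = 591.65 mL.
R = (PIP − Pplat)/V̇ = (25.6 − 15.5) / 1.1833 = 10.1/1.1833 = 8.535 cmH2O·s/L.
C = Vt/(Pplat − PEEP) = 591.65 / (15.5 − 4) = 591.65/11.5 = 51.448 mL/cmH2O.
τ = R × C = 8.535 × 0.05145 L/cmH2O = 0.4391 s.
Fraction remaining = e^(−Te/τ) = e^(−0.80/0.4391) = 0.1617; trapped volume = 591.65 × 0.1617 = 95.67 mL.
Additional alveolar pressure from trapping ≈ V_trapped / C = 95.67 / 51.448 = 1.86 cmH2O.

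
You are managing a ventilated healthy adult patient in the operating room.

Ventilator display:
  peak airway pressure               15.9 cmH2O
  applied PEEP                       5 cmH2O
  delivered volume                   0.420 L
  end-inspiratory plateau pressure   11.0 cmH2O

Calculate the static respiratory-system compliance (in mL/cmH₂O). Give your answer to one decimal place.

70.0

Cstat = Vt / (Pplat − PEEP) = 420 / (11.0 − 5) = 420 / 6.0 = 70.0 mL/cmH2O.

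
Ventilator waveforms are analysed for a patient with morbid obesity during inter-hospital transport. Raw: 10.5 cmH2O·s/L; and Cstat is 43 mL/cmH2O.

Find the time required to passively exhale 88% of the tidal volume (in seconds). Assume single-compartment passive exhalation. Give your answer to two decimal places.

0.96

τ = R × C = 10.5 × 43 mL/cmH2O = 10.5 × 0.043 L/cmH2O = 0.4515 s.
Exhaled fraction f = 1 − e^(−t/τ) → t = −τ·ln(1 − f) = −0.4515·ln(0.12) = 0.9573 s.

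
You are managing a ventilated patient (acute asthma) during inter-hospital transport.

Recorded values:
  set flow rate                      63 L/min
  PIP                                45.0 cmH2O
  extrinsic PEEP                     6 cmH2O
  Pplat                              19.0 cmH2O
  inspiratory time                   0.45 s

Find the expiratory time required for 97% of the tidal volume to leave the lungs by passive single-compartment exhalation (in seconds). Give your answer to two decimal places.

Flow: 63 L/min ÷ 60 = 1.05 L/s.
Vt = flow × Ti = 1.05 L/s × 0.45 s × 1000 mL/L = 472.5 mL.
R = (PIP − Pplat)/V̇ = (45.0 − 19.0) / 1.05 = 26.0/1.05 = 24.762 cmH2O·s/L.
C = Vt/(Pplat − PEEP) = 472.5 / (19.0 − 6) = 472.5/13.0 = 36.346 mL/cmH2O.
τ = R × C = 24.762 × 0.03635 L/cmH2O = 0.9001 s.
t = −τ·ln(1 − 0.97) = −0.9001·ln(0.03) = 3.156 s.

3.16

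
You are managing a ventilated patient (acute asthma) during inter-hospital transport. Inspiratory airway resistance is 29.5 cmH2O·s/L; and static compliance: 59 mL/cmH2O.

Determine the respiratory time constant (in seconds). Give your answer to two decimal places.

1.74

τ = R × C = 29.5 × 59 mL/cmH2O = 29.5 × 0.059 L/cmH2O = 1.741 s.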